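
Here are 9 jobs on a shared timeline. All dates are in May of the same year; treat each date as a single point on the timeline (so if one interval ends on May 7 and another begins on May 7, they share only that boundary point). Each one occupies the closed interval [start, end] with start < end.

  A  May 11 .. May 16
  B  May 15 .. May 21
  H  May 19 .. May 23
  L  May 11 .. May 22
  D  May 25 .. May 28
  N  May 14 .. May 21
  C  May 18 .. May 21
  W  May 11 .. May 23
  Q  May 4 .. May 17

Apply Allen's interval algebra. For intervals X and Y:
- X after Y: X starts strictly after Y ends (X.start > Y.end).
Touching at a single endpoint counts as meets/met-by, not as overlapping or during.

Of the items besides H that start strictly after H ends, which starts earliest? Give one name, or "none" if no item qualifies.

Target H = [May 19, May 23].
A [May 11, May 16] → before → excluded.
B [May 15, May 21] → overlaps → excluded.
C [May 18, May 21] → overlaps → excluded.
D [May 25, May 28] → after → candidate.
L [May 11, May 22] → overlaps → excluded.
N [May 14, May 21] → overlaps → excluded.
Q [May 4, May 17] → before → excluded.
W [May 11, May 23] → finished-by → excluded.
Among candidates, earliest start is May 25 → D.

D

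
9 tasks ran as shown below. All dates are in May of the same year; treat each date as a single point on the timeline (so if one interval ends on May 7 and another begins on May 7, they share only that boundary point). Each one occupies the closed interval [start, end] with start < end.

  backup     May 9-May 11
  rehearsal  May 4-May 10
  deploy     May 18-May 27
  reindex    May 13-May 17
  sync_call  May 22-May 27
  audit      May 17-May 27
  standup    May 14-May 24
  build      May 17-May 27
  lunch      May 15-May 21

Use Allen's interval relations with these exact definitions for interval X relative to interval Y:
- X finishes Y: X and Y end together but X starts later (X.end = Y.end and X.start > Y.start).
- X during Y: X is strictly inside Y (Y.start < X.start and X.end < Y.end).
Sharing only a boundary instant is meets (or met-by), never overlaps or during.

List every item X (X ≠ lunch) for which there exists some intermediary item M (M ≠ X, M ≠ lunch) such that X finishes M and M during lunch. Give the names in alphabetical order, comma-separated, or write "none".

Target lunch = [May 15, May 21].
Intermediaries M with M during lunch: none.
Union: none.

none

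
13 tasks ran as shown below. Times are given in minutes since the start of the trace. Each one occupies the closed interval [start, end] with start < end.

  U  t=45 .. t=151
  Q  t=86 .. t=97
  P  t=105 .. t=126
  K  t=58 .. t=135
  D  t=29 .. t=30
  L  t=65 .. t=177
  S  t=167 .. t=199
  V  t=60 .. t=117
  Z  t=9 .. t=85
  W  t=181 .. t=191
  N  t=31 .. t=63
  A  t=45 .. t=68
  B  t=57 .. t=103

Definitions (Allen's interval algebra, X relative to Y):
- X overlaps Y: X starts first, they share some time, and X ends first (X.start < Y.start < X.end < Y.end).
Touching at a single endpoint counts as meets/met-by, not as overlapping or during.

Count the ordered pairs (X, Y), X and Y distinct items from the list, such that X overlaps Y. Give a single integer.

Checking all 156 ordered pairs for relation 'overlaps'; matching pairs in alphabetical order:
(A, B): A overlaps B ✓
(A, K): A overlaps K ✓
(A, L): A overlaps L ✓
(A, V): A overlaps V ✓
(B, K): B overlaps K ✓
(B, L): B overlaps L ✓
(B, V): B overlaps V ✓
(K, L): K overlaps L ✓
(L, S): L overlaps S ✓
(N, A): N overlaps A ✓
(N, B): N overlaps B ✓
(N, K): N overlaps K ✓
(N, U): N overlaps U ✓
(N, V): N overlaps V ✓
(U, L): U overlaps L ✓
(V, L): V overlaps L ✓
(V, P): V overlaps P ✓
(Z, B): Z overlaps B ✓
(Z, K): Z overlaps K ✓
(Z, L): Z overlaps L ✓
(Z, U): Z overlaps U ✓
(Z, V): Z overlaps V ✓
Count: 22.

22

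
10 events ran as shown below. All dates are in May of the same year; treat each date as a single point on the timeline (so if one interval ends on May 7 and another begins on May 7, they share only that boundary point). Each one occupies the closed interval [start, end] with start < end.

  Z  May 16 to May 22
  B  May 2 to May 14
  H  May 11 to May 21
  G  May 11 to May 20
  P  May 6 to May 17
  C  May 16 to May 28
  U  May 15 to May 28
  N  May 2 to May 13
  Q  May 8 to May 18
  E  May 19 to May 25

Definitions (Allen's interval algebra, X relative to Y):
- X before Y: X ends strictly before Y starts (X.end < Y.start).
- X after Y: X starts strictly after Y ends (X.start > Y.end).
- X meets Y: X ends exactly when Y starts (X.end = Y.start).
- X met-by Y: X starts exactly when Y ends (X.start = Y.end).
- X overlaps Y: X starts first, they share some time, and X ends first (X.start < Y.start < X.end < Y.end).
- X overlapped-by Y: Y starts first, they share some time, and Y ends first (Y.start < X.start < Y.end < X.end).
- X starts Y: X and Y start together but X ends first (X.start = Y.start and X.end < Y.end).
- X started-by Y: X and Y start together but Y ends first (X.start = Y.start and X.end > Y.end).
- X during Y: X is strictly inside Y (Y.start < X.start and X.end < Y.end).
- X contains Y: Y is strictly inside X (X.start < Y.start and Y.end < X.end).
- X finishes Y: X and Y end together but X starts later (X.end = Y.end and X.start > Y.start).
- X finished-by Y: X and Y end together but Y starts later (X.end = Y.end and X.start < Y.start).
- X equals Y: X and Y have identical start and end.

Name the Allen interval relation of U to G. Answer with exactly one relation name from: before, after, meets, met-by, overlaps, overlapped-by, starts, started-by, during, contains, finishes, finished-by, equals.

U = [May 15, May 28]; G = [May 11, May 20].
Compare endpoints: U.start > G.start, U.start < G.end, U.end > G.start, U.end > G.end.
That pattern is 'overlapped-by'.

overlapped-by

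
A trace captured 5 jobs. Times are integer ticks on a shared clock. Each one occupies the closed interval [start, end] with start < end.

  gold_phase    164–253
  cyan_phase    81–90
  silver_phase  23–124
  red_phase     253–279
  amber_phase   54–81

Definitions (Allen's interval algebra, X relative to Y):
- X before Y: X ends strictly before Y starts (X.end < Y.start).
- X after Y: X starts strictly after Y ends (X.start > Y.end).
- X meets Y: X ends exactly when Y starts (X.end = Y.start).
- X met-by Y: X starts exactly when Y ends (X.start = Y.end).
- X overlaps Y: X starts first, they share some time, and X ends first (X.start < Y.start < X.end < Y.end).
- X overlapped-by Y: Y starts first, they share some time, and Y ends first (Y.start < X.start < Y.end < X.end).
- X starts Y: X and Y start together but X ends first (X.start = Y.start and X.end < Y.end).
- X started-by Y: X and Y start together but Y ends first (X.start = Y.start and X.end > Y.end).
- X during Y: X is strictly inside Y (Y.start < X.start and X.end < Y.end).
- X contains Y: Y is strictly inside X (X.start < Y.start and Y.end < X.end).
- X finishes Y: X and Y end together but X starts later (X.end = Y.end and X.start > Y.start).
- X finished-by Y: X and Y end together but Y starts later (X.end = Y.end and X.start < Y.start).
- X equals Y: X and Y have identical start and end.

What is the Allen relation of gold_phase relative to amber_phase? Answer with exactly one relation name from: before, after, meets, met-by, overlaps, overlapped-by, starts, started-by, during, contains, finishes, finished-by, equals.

after

gold_phase = [164, 253]; amber_phase = [54, 81].
Compare endpoints: gold_phase.start > amber_phase.start, gold_phase.start > amber_phase.end, gold_phase.end > amber_phase.start, gold_phase.end > amber_phase.end.
That pattern is 'after'.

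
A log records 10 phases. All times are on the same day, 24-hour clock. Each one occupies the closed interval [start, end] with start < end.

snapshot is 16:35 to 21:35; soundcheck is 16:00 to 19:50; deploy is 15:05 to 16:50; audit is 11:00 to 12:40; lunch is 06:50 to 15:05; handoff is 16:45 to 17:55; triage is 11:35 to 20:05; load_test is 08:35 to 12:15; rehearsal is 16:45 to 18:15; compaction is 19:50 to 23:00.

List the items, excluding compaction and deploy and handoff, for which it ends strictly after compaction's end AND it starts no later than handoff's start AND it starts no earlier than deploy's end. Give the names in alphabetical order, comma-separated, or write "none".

none

Conditions: its end is strictly after compaction's end (X.end > 23:00) AND its start is no later than handoff's start (X.start <= 16:45) AND its start is no earlier than deploy's end (X.start >= 16:50).
audit: end 12:40 > 23:00? ✗; start 11:00 <= 16:45? ✓; start 11:00 >= 16:50? ✗ → no.
load_test: end 12:15 > 23:00? ✗; start 08:35 <= 16:45? ✓; start 08:35 >= 16:50? ✗ → no.
lunch: end 15:05 > 23:00? ✗; start 06:50 <= 16:45? ✓; start 06:50 >= 16:50? ✗ → no.
rehearsal: end 18:15 > 23:00? ✗; start 16:45 <= 16:45? ✓; start 16:45 >= 16:50? ✗ → no.
snapshot: end 21:35 > 23:00? ✗; start 16:35 <= 16:45? ✓; start 16:35 >= 16:50? ✗ → no.
soundcheck: end 19:50 > 23:00? ✗; start 16:00 <= 16:45? ✓; start 16:00 >= 16:50? ✗ → no.
triage: end 20:05 > 23:00? ✗; start 11:35 <= 16:45? ✓; start 11:35 >= 16:50? ✗ → no.
Result: none.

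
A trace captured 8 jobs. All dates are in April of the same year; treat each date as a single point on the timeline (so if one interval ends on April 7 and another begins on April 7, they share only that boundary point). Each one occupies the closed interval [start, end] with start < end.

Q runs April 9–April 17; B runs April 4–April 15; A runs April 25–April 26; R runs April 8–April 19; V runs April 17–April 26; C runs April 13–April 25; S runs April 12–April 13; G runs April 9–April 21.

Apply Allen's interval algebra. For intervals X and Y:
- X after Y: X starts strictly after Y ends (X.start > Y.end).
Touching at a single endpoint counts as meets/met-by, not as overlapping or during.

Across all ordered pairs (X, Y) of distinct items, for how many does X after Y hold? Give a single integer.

7

Checking all 56 ordered pairs for relation 'after'; matching pairs in alphabetical order:
(A, B): A after B ✓
(A, G): A after G ✓
(A, Q): A after Q ✓
(A, R): A after R ✓
(A, S): A after S ✓
(V, B): V after B ✓
(V, S): V after S ✓
Count: 7.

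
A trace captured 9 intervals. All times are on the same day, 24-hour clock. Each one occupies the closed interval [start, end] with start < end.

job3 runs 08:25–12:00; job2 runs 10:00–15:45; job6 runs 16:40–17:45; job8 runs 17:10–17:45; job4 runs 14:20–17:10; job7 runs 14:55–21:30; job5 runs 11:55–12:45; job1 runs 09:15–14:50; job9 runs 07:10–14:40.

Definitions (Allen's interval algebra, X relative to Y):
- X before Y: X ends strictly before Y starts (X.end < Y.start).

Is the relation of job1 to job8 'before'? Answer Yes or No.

Yes

job1 = [09:15, 14:50], job8 = [17:10, 17:45].
Actual relation of job1 to job8: before.
Asked whether 'before' holds → Yes.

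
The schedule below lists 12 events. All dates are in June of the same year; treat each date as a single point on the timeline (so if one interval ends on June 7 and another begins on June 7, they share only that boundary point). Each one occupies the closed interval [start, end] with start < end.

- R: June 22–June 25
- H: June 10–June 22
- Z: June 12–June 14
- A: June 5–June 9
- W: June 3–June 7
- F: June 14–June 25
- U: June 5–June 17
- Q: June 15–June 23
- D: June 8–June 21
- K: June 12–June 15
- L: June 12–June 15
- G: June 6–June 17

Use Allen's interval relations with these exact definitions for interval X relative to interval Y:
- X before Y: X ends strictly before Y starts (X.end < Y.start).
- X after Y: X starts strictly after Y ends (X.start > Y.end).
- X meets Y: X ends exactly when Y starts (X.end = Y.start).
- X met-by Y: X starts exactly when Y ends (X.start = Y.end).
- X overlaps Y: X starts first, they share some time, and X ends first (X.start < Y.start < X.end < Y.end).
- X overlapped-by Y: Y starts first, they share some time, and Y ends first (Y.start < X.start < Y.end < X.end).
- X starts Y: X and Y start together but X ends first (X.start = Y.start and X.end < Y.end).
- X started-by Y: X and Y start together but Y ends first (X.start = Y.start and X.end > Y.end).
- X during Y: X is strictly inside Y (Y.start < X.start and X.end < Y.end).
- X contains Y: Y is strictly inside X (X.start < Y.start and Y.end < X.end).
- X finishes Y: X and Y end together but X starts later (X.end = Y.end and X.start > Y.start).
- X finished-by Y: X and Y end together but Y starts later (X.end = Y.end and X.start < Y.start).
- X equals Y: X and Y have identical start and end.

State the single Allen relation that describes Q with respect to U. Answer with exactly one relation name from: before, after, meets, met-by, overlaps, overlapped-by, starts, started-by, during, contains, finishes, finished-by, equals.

overlapped-by

Q = [June 15, June 23]; U = [June 5, June 17].
Compare endpoints: Q.start > U.start, Q.start < U.end, Q.end > U.start, Q.end > U.end.
That pattern is 'overlapped-by'.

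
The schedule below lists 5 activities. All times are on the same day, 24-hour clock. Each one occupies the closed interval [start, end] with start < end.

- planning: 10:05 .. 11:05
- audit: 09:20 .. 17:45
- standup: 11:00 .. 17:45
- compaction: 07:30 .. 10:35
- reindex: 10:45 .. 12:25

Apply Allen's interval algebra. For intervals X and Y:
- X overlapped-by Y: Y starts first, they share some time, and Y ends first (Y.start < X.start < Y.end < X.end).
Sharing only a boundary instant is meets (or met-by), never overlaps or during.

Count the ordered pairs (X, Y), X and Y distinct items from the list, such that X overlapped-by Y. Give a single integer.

Checking all 20 ordered pairs for relation 'overlapped-by'; matching pairs in alphabetical order:
(audit, compaction): audit overlapped-by compaction ✓
(planning, compaction): planning overlapped-by compaction ✓
(reindex, planning): reindex overlapped-by planning ✓
(standup, planning): standup overlapped-by planning ✓
(standup, reindex): standup overlapped-by reindex ✓
Count: 5.

5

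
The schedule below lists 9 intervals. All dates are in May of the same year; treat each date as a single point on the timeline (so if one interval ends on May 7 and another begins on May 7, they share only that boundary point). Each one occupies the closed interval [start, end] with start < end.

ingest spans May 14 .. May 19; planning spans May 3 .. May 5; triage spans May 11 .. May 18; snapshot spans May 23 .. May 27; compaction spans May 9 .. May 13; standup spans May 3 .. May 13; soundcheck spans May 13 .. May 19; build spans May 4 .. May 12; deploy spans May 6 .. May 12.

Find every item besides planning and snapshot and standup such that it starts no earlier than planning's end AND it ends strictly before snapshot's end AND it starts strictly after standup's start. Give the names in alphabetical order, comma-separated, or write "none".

Conditions: its start is no earlier than planning's end (X.start >= May 5) AND its end is strictly before snapshot's end (X.end < May 27) AND its start is strictly after standup's start (X.start > May 3).
build: start May 4 >= May 5? ✗; end May 12 < May 27? ✓; start May 4 > May 3? ✓ → no.
compaction: start May 9 >= May 5? ✓; end May 13 < May 27? ✓; start May 9 > May 3? ✓ → yes.
deploy: start May 6 >= May 5? ✓; end May 12 < May 27? ✓; start May 6 > May 3? ✓ → yes.
ingest: start May 14 >= May 5? ✓; end May 19 < May 27? ✓; start May 14 > May 3? ✓ → yes.
soundcheck: start May 13 >= May 5? ✓; end May 19 < May 27? ✓; start May 13 > May 3? ✓ → yes.
triage: start May 11 >= May 5? ✓; end May 18 < May 27? ✓; start May 11 > May 3? ✓ → yes.
Result: compaction, deploy, ingest, soundcheck, triage.

compaction, deploy, ingest, soundcheck, triage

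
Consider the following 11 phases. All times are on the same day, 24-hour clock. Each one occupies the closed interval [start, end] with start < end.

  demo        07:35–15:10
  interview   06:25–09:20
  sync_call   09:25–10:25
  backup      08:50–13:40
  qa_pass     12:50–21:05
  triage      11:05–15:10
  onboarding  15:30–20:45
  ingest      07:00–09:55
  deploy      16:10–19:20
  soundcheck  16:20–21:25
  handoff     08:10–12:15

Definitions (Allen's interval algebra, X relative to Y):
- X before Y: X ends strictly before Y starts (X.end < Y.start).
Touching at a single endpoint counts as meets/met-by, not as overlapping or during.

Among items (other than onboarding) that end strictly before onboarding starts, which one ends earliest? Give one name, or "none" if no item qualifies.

interview

Target onboarding = [15:30, 20:45].
backup [08:50, 13:40] → before → candidate.
demo [07:35, 15:10] → before → candidate.
deploy [16:10, 19:20] → during → excluded.
handoff [08:10, 12:15] → before → candidate.
ingest [07:00, 09:55] → before → candidate.
interview [06:25, 09:20] → before → candidate.
qa_pass [12:50, 21:05] → contains → excluded.
soundcheck [16:20, 21:25] → overlapped-by → excluded.
sync_call [09:25, 10:25] → before → candidate.
triage [11:05, 15:10] → before → candidate.
Among candidates, earliest end is 09:20 → interview.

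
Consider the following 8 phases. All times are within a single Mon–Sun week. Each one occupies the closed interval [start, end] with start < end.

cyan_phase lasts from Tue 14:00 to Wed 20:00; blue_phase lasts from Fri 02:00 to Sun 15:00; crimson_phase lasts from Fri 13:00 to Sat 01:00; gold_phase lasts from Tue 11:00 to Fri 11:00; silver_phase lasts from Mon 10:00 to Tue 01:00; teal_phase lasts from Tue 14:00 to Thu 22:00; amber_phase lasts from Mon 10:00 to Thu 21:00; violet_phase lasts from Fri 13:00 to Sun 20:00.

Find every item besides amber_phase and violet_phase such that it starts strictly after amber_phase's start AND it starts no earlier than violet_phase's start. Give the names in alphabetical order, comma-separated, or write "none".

Conditions: its start is strictly after amber_phase's start (X.start > Mon 10:00) AND its start is no earlier than violet_phase's start (X.start >= Fri 13:00).
blue_phase: start Fri 02:00 > Mon 10:00? ✓; start Fri 02:00 >= Fri 13:00? ✗ → no.
crimson_phase: start Fri 13:00 > Mon 10:00? ✓; start Fri 13:00 >= Fri 13:00? ✓ → yes.
cyan_phase: start Tue 14:00 > Mon 10:00? ✓; start Tue 14:00 >= Fri 13:00? ✗ → no.
gold_phase: start Tue 11:00 > Mon 10:00? ✓; start Tue 11:00 >= Fri 13:00? ✗ → no.
silver_phase: start Mon 10:00 > Mon 10:00? ✗; start Mon 10:00 >= Fri 13:00? ✗ → no.
teal_phase: start Tue 14:00 > Mon 10:00? ✓; start Tue 14:00 >= Fri 13:00? ✗ → no.
Result: crimson_phase.

crimson_phase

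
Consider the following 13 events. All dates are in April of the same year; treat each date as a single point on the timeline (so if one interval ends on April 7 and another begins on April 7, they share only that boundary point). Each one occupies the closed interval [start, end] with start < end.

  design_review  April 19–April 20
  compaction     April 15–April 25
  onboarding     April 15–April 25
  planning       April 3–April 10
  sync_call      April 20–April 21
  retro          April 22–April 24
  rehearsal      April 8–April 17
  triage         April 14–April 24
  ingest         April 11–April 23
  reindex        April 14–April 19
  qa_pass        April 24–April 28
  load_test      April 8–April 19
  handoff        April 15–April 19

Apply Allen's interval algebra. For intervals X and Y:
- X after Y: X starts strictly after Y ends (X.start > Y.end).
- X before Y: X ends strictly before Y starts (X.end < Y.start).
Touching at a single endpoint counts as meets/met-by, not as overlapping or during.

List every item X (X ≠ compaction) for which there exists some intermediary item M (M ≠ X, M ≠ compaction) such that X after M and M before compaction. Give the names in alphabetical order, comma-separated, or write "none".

design_review, handoff, ingest, onboarding, qa_pass, reindex, retro, sync_call, triage

Target compaction = [April 15, April 25].
Intermediaries M with M before compaction: planning.
Via planning — items with X after planning: design_review, handoff, ingest, onboarding, qa_pass, reindex, retro, sync_call, triage.
Union: design_review, handoff, ingest, onboarding, qa_pass, reindex, retro, sync_call, triage.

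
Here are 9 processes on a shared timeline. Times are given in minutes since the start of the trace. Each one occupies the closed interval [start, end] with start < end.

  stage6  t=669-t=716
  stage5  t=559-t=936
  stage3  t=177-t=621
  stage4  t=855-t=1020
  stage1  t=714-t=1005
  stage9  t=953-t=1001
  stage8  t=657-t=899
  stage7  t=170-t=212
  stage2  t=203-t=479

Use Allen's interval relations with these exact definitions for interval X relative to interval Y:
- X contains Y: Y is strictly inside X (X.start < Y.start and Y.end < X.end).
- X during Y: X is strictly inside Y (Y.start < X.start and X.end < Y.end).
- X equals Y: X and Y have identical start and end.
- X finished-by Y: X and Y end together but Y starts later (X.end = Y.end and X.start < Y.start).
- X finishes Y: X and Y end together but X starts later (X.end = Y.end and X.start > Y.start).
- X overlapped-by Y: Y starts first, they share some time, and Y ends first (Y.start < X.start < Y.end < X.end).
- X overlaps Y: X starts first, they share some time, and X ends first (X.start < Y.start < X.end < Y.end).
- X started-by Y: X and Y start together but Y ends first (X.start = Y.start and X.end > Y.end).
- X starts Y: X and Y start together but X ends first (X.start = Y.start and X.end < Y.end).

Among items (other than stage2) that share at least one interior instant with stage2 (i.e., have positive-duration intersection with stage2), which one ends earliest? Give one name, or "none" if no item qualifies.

stage7

Target stage2 = [t=203, t=479].
stage1 [t=714, t=1005] → after → excluded.
stage3 [t=177, t=621] → contains → candidate.
stage4 [t=855, t=1020] → after → excluded.
stage5 [t=559, t=936] → after → excluded.
stage6 [t=669, t=716] → after → excluded.
stage7 [t=170, t=212] → overlaps → candidate.
stage8 [t=657, t=899] → after → excluded.
stage9 [t=953, t=1001] → after → excluded.
Among candidates, earliest end is t=212 → stage7.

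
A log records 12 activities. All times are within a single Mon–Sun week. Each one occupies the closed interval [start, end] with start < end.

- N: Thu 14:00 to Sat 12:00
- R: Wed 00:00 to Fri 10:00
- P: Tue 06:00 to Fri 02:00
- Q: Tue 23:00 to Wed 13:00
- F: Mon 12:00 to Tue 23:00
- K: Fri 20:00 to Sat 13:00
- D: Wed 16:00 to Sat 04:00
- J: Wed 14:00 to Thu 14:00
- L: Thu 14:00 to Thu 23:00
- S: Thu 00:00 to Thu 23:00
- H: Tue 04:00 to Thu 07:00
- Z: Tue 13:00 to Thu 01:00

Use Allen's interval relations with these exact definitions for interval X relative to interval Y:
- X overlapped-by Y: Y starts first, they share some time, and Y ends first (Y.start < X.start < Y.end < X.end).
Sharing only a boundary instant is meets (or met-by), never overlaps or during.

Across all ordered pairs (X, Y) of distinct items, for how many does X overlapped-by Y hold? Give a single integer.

Checking all 132 ordered pairs for relation 'overlapped-by'; matching pairs in alphabetical order:
(D, H): D overlapped-by H ✓
(D, J): D overlapped-by J ✓
(D, P): D overlapped-by P ✓
(D, R): D overlapped-by R ✓
(D, Z): D overlapped-by Z ✓
(H, F): H overlapped-by F ✓
(J, H): J overlapped-by H ✓
(J, Z): J overlapped-by Z ✓
(K, D): K overlapped-by D ✓
(K, N): K overlapped-by N ✓
(N, D): N overlapped-by D ✓
(N, P): N overlapped-by P ✓
(N, R): N overlapped-by R ✓
(N, S): N overlapped-by S ✓
(P, F): P overlapped-by F ✓
(P, H): P overlapped-by H ✓
(R, H): R overlapped-by H ✓
(R, P): R overlapped-by P ✓
(R, Q): R overlapped-by Q ✓
(R, Z): R overlapped-by Z ✓
(S, H): S overlapped-by H ✓
(S, J): S overlapped-by J ✓
(S, Z): S overlapped-by Z ✓
(Z, F): Z overlapped-by F ✓
Count: 24.

24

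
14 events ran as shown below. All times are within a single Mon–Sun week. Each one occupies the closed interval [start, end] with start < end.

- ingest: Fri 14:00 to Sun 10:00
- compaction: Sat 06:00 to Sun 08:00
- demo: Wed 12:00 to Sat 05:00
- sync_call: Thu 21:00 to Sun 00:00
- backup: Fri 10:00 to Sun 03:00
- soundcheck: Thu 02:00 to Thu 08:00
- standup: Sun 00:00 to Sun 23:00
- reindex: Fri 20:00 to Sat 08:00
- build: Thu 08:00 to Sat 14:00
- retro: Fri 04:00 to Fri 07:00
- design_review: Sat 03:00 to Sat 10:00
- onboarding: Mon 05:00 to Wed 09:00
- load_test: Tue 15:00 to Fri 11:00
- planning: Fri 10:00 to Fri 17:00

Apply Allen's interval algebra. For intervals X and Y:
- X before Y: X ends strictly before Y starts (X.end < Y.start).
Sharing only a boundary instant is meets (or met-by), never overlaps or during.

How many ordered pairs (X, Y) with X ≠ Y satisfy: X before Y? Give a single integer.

42

Checking all 182 ordered pairs for relation 'before'; matching pairs in alphabetical order:
(build, standup): build before standup ✓
(demo, compaction): demo before compaction ✓
(demo, standup): demo before standup ✓
(design_review, standup): design_review before standup ✓
(load_test, compaction): load_test before compaction ✓
(load_test, design_review): load_test before design_review ✓
(load_test, ingest): load_test before ingest ✓
(load_test, reindex): load_test before reindex ✓
(load_test, standup): load_test before standup ✓
(onboarding, backup): onboarding before backup ✓
(onboarding, build): onboarding before build ✓
(onboarding, compaction): onboarding before compaction ✓
(onboarding, demo): onboarding before demo ✓
(onboarding, design_review): onboarding before design_review ✓
(onboarding, ingest): onboarding before ingest ✓
(onboarding, planning): onboarding before planning ✓
(onboarding, reindex): onboarding before reindex ✓
(onboarding, retro): onboarding before retro ✓
(onboarding, soundcheck): onboarding before soundcheck ✓
(onboarding, standup): onboarding before standup ✓
(onboarding, sync_call): onboarding before sync_call ✓
(planning, compaction): planning before compaction ✓
(planning, design_review): planning before design_review ✓
(planning, reindex): planning before reindex ✓
... plus 18 further pairs not listed.
Count: 42.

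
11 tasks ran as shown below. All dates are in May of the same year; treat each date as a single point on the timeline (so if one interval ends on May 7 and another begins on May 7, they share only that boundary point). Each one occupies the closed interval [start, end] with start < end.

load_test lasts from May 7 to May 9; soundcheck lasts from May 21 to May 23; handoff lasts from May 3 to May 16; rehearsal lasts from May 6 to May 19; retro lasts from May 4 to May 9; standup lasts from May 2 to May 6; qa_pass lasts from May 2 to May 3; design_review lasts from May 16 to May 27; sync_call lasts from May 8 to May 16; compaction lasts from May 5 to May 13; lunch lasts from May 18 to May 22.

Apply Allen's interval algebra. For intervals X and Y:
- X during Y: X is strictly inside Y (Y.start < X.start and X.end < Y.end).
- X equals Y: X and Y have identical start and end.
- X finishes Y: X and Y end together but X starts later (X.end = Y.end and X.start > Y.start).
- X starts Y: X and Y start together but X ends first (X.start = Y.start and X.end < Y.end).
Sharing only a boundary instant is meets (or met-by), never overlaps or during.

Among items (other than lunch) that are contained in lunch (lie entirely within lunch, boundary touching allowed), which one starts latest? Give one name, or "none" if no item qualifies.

Target lunch = [May 18, May 22].
compaction [May 5, May 13] → before → excluded.
design_review [May 16, May 27] → contains → excluded.
handoff [May 3, May 16] → before → excluded.
load_test [May 7, May 9] → before → excluded.
qa_pass [May 2, May 3] → before → excluded.
rehearsal [May 6, May 19] → overlaps → excluded.
retro [May 4, May 9] → before → excluded.
soundcheck [May 21, May 23] → overlapped-by → excluded.
standup [May 2, May 6] → before → excluded.
sync_call [May 8, May 16] → before → excluded.
No candidates → none.

none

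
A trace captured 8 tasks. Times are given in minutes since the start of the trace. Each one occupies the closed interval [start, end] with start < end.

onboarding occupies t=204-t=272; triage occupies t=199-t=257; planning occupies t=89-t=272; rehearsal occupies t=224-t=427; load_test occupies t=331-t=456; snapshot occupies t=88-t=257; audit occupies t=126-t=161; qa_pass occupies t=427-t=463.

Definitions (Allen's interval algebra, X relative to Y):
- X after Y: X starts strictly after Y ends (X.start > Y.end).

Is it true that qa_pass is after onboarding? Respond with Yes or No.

Yes

qa_pass = [t=427, t=463], onboarding = [t=204, t=272].
Actual relation of qa_pass to onboarding: after.
Asked whether 'after' holds → Yes.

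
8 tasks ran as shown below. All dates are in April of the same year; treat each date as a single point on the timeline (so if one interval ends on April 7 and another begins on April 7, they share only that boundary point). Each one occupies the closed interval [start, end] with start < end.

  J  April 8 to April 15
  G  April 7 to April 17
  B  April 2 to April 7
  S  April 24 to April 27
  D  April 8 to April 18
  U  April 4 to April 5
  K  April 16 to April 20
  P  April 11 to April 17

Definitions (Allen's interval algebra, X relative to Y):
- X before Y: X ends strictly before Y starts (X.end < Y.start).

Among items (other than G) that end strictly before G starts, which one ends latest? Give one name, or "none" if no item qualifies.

U

Target G = [April 7, April 17].
B [April 2, April 7] → meets → excluded.
D [April 8, April 18] → overlapped-by → excluded.
J [April 8, April 15] → during → excluded.
K [April 16, April 20] → overlapped-by → excluded.
P [April 11, April 17] → finishes → excluded.
S [April 24, April 27] → after → excluded.
U [April 4, April 5] → before → candidate.
Among candidates, latest end is April 5 → U.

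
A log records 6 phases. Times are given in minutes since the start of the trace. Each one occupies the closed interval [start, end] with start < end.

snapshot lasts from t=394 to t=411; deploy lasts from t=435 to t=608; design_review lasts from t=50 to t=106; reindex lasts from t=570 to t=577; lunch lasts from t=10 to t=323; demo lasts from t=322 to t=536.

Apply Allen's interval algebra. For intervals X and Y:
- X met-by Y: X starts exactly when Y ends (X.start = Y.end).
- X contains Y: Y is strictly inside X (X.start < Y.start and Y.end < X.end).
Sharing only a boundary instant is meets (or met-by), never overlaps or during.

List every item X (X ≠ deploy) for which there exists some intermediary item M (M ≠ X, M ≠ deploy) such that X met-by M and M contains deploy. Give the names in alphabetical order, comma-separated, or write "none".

Target deploy = [t=435, t=608].
Intermediaries M with M contains deploy: none.
Union: none.

none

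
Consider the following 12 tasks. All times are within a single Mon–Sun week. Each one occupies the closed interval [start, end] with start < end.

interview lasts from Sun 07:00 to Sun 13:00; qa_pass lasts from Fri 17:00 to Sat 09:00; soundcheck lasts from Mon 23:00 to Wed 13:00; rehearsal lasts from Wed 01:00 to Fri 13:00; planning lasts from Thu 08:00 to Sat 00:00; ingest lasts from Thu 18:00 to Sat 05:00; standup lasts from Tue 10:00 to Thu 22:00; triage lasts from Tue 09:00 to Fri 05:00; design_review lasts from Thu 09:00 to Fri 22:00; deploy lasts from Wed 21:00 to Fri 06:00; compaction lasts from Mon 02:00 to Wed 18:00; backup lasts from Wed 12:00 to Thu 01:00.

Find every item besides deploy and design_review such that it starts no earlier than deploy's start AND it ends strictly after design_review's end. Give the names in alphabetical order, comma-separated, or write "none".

ingest, interview, planning, qa_pass

Conditions: its start is no earlier than deploy's start (X.start >= Wed 21:00) AND its end is strictly after design_review's end (X.end > Fri 22:00).
backup: start Wed 12:00 >= Wed 21:00? ✗; end Thu 01:00 > Fri 22:00? ✗ → no.
compaction: start Mon 02:00 >= Wed 21:00? ✗; end Wed 18:00 > Fri 22:00? ✗ → no.
ingest: start Thu 18:00 >= Wed 21:00? ✓; end Sat 05:00 > Fri 22:00? ✓ → yes.
interview: start Sun 07:00 >= Wed 21:00? ✓; end Sun 13:00 > Fri 22:00? ✓ → yes.
planning: start Thu 08:00 >= Wed 21:00? ✓; end Sat 00:00 > Fri 22:00? ✓ → yes.
qa_pass: start Fri 17:00 >= Wed 21:00? ✓; end Sat 09:00 > Fri 22:00? ✓ → yes.
rehearsal: start Wed 01:00 >= Wed 21:00? ✗; end Fri 13:00 > Fri 22:00? ✗ → no.
soundcheck: start Mon 23:00 >= Wed 21:00? ✗; end Wed 13:00 > Fri 22:00? ✗ → no.
standup: start Tue 10:00 >= Wed 21:00? ✗; end Thu 22:00 > Fri 22:00? ✗ → no.
triage: start Tue 09:00 >= Wed 21:00? ✗; end Fri 05:00 > Fri 22:00? ✗ → no.
Result: ingest, interview, planning, qa_pass.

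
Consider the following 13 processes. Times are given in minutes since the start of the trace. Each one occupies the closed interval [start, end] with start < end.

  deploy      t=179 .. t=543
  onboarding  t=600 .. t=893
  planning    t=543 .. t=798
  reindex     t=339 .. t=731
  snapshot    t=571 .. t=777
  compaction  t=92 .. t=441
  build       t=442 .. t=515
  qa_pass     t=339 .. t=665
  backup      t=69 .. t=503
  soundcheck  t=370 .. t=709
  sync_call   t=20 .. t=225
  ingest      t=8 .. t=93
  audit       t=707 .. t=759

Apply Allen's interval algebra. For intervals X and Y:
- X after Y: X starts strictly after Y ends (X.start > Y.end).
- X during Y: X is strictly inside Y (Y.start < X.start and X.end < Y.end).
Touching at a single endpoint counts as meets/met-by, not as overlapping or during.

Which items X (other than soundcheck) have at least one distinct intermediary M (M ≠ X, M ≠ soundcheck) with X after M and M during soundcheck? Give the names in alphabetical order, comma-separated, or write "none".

audit, onboarding, planning, snapshot

Target soundcheck = [t=370, t=709].
Intermediaries M with M during soundcheck: build.
Via build — items with X after build: audit, onboarding, planning, snapshot.
Union: audit, onboarding, planning, snapshot.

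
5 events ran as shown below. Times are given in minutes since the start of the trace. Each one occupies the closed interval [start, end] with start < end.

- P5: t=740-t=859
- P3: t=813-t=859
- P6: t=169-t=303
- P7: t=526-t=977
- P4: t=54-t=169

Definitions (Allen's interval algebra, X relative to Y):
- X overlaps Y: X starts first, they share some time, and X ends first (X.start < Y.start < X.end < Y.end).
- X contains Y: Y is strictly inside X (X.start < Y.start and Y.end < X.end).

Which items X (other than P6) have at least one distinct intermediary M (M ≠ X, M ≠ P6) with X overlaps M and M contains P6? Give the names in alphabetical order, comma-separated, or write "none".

none

Target P6 = [t=169, t=303].
Intermediaries M with M contains P6: none.
Union: none.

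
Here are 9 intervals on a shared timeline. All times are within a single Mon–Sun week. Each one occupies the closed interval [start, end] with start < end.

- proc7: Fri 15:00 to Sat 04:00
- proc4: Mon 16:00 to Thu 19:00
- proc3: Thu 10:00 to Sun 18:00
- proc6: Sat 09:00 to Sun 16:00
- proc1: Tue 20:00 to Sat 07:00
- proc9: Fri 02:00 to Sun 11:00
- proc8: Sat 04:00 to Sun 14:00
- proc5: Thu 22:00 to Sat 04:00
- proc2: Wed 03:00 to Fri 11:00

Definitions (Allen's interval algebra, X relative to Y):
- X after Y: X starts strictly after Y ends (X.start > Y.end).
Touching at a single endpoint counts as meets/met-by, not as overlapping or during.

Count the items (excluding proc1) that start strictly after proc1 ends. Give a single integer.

Target proc1 = [Tue 20:00, Sat 07:00].
proc2 [Wed 03:00, Fri 11:00] → during → no.
proc3 [Thu 10:00, Sun 18:00] → overlapped-by → no.
proc4 [Mon 16:00, Thu 19:00] → overlaps → no.
proc5 [Thu 22:00, Sat 04:00] → during → no.
proc6 [Sat 09:00, Sun 16:00] → after → counts.
proc7 [Fri 15:00, Sat 04:00] → during → no.
proc8 [Sat 04:00, Sun 14:00] → overlapped-by → no.
proc9 [Fri 02:00, Sun 11:00] → overlapped-by → no.
Total: 1.

1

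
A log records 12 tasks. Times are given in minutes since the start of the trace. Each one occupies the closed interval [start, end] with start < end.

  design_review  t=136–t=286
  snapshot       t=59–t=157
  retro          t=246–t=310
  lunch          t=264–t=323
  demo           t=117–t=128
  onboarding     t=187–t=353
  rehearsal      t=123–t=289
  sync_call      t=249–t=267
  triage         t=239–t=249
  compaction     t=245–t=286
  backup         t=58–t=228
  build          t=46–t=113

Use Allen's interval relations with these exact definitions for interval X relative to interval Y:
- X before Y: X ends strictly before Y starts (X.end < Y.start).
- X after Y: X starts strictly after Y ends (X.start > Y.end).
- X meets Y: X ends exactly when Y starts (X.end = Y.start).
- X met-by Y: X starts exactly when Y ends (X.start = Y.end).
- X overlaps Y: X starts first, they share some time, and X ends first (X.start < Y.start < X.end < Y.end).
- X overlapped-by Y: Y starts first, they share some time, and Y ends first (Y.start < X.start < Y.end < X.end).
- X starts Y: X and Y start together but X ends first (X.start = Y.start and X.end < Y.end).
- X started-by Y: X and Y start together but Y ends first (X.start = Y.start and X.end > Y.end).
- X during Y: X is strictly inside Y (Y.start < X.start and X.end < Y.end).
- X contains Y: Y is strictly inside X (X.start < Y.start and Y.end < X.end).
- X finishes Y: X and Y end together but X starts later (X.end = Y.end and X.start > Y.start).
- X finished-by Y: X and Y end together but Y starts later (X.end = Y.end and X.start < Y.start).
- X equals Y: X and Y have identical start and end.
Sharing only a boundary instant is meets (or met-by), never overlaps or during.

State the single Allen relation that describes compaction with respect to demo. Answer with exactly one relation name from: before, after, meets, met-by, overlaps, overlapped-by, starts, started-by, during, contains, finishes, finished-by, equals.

after

compaction = [t=245, t=286]; demo = [t=117, t=128].
Compare endpoints: compaction.start > demo.start, compaction.start > demo.end, compaction.end > demo.start, compaction.end > demo.end.
That pattern is 'after'.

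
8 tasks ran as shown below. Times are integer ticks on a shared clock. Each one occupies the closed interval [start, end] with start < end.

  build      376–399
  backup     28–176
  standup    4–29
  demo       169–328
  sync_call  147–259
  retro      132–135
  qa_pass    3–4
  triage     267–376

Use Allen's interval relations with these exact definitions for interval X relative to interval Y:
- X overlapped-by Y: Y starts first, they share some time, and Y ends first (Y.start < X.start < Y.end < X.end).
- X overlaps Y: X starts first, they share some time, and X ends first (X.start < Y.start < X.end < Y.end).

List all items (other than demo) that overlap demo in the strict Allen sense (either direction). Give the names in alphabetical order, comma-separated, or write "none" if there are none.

Target demo = [169, 328].
backup [28, 176] → overlaps → yes.
build [376, 399] → after → no.
qa_pass [3, 4] → before → no.
retro [132, 135] → before → no.
standup [4, 29] → before → no.
sync_call [147, 259] → overlaps → yes.
triage [267, 376] → overlapped-by → yes.
Result: backup, sync_call, triage.

backup, sync_call, triage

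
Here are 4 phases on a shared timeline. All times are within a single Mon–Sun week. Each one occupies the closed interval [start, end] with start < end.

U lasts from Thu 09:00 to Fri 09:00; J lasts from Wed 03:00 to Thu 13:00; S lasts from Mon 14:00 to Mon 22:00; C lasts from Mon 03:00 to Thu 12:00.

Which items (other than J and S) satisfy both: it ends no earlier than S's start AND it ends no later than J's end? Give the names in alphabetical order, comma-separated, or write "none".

C

Conditions: its end is no earlier than S's start (X.end >= Mon 14:00) AND its end is no later than J's end (X.end <= Thu 13:00).
C: end Thu 12:00 >= Mon 14:00? ✓; end Thu 12:00 <= Thu 13:00? ✓ → yes.
U: end Fri 09:00 >= Mon 14:00? ✓; end Fri 09:00 <= Thu 13:00? ✗ → no.
Result: C.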